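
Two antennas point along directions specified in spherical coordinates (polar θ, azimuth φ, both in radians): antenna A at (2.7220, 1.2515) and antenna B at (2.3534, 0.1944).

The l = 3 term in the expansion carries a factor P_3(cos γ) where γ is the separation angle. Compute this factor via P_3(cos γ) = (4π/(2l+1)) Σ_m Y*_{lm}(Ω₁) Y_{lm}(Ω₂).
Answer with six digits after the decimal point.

0.034696

Expand P_3 via completeness: Σ_{m} conj(Y_{3,m}) at Ω₁ times Y_{3,m} at Ω₂ —
  m=-3: (-0.023075-0.016227i) × (+0.124162-0.081916i) = -0.004194-0.000125i  (running Σ = -0.004194-0.000125i)
  m=-2: (+0.124376-0.092331i) × (-0.335287+0.137351i) = -0.029020+0.048041i  (running Σ = -0.033214+0.047916i)
  m=-1: (+0.131016+0.396289i) × (+0.334125-0.065785i) = +0.069845+0.123791i  (running Σ = +0.036632+0.171707i)
  m=0: (-0.398801-0.000000i) × (+0.135245+0.000000i) = -0.053936-0.000000i  (running Σ = -0.017304+0.171707i)
  m=1: (-0.131016+0.396289i) × (-0.334125-0.065785i) = +0.069845-0.123791i  (running Σ = +0.052541+0.047916i)
  m=2: (+0.124376+0.092331i) × (-0.335287-0.137351i) = -0.029020-0.048041i  (running Σ = +0.023521-0.000125i)
  m=3: (+0.023075-0.016227i) × (-0.124162-0.081916i) = -0.004194+0.000125i  (running Σ = +0.019327-0.000000i)
Total Σ_m = +0.019327-0.000000i. Multiply by 1.795196: +0.034696-0.000000i. P_3(cos γ) = 0.034696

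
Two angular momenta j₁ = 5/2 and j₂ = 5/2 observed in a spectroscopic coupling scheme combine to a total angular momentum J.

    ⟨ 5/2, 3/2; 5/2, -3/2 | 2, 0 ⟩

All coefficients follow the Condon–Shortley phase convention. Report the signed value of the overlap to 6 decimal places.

√[5·3!2!2!/8! · 4!1!1!4!2!2!] = √(48/7)
  +(−1)^0/∏(0,3,1,1,1,1)! = 1/6  (running 1/6)
  +(−1)^1/∏(1,2,0,0,2,2)! = -1/8  (running 1/24)
⟨..|..⟩ = √(48/7)·(1/24) = +0.109109

+0.109109  (= +√(1/84))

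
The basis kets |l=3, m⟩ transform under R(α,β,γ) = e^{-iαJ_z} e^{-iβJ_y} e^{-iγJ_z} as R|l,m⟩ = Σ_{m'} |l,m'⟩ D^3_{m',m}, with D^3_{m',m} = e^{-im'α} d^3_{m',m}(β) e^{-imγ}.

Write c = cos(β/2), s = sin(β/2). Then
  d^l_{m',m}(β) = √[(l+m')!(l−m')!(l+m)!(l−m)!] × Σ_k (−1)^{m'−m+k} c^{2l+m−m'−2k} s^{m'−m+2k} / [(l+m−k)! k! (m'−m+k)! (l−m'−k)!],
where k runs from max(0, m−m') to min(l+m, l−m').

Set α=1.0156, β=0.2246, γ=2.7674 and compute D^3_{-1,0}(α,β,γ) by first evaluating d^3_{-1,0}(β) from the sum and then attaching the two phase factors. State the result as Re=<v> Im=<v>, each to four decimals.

Split into d^3_{-1,0}(β=0.2246) × two z-phases.
c=cos(0.224600/2)=0.993701, s=sin(0.224600/2)=0.112064; N=√[2·24·6·6]=41.569219
k∈{1,2,3} keeps every argument non-negative
  k=1: (−1)^0·41.5692/(12)·0.9937^5·0.1121^1 = +0.376128
  k=2: (−1)^1·41.5692/(4)·0.9937^3·0.1121^3 = -0.014351
  k=3: (−1)^2·41.5692/(12)·0.9937^1·0.1121^5 = +0.000061
d^3_{-1,0}(0.2246) = +0.376128 -0.014351 +0.000061 = +0.361838
Phases: e^{-i·(-1)·1.0156}=+0.527110+0.849797i, e^{-i·(0)·2.7674}=+1.000000+0.000000i ⇒ D=+0.190728+0.307489i

Re=0.1907 Im=0.3075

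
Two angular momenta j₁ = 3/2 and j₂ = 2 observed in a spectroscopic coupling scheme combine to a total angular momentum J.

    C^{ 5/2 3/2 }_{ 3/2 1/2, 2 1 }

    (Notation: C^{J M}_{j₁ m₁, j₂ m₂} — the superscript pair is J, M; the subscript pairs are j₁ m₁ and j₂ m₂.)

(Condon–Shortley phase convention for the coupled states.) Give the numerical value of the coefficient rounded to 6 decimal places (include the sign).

-0.169031  (= −√(1/35))

triangle: 1!*2!*3!/7! = 12/5040
(j±m)!: 2!*1!*3!*1!*4!*1! = 288
prefactor² = (2J+1)*Δ*N² = 144/35
  k=0: +1/(0!*1!*1!*3!*1!*0!) = 1/6
  k=1: −1/(1!*0!*0!*2!*2!*1!) = -1/4
Σ = -1/12  ⇒  CG² = 144/35*(-1/12)² = 1/35
CG = −√(1/35) = -0.169031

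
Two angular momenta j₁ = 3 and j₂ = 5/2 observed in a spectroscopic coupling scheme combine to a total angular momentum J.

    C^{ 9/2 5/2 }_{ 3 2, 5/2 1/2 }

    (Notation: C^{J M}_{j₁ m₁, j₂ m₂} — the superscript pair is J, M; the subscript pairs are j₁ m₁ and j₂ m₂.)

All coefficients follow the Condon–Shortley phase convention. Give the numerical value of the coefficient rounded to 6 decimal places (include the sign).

j₁+j₂−J=1  J+j₁−j₂=5  J−j₁+j₂=4  j₁+j₂+J+1=11
(j₁±m₁, j₂±m₂, J±M) = (5,1,3,2,7,2)
P² = 115200/11
sum k=0..1:
  [0] +1/144 = 1/144
  [1] −1/480 = -1/480
S = 7/1440
C² = P²·S² = 49/198 ; C = +0.497468

+0.497468  (= +√(49/198))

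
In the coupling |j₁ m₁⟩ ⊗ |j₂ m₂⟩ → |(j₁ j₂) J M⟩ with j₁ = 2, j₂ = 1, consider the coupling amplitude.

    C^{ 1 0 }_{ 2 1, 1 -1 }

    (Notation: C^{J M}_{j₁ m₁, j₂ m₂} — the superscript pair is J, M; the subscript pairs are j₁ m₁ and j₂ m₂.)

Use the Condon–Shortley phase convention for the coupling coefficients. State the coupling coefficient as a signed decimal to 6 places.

+√(3/10) = +0.547723

j₁+j₂−J=2  J+j₁−j₂=2  J−j₁+j₂=0  j₁+j₂+J+1=5
(j₁±m₁, j₂±m₂, J±M) = (3,1,0,2,1,1)
P² = 6/5
sum k=0..0:
  [0] +1/2 = 1/2
S = 1/2
C² = P²·S² = 3/10 ; C = +0.547723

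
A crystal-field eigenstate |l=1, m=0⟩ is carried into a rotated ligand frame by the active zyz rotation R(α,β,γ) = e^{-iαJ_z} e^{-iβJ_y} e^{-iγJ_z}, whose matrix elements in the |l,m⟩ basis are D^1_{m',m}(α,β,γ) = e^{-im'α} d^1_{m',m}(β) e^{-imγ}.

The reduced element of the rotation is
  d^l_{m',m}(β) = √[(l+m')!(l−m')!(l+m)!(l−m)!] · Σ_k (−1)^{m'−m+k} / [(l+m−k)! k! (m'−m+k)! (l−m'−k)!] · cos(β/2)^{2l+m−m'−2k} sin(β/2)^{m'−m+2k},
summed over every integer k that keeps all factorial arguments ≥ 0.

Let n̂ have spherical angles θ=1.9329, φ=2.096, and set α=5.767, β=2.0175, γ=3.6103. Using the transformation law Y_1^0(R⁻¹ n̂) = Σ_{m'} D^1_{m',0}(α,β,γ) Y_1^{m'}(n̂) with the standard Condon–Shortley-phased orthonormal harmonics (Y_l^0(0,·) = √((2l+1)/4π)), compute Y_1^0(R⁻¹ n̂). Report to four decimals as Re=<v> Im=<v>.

Need the full column D^1_{m',0} for m'=−1..1 at α=5.7670, β=2.0175, γ=3.6103.
cos(β/2)=0.532919, sin(β/2)=0.846166
d^1_{-1,0}: single k=1 term ⇒ +0.637723;  D = +0.554633-0.314758i
d^1_{0,0}: k∈[0..1] ⇒ +0.284002 -0.715998 = -0.431995;  D = -0.431995+0.000000i
d^1_{1,0}: single k=0 term ⇒ -0.637723;  D = -0.554633-0.314758i
Y_1^{m'}(θ=1.9329,φ=2.096) and Σ D·Y over m':
  (+0.5546-0.3148i)·(-0.1620-0.2795i)  (-0.4320+0.0000i)·(-0.1731+0.0000i)  (-0.5546-0.3148i)·(+0.1620-0.2795i)
Y_1^0(R⁻¹ n̂) = -0.280901+0.000000i

Re=-0.2809 Im=0.0000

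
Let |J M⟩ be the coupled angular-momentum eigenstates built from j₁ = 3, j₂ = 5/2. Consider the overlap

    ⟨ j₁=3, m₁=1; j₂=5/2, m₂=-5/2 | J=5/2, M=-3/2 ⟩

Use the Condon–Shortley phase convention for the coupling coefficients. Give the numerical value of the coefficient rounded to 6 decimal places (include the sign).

triangle: 3!×3!×2!/9! = 72/362880
(j±m)!: 4!×2!×0!×5!×1!×4! = 138240
prefactor² = (2J+1)×Δ×N² = 1152/7
  k=0: +1/(0!×3!×2!×0!×1!×2!) = 1/24
Σ = 1/24  ⇒  CG² = 1152/7×(1/24)² = 2/7
CG = +√(2/7) = +0.534522

+√(2/7) ≈ +0.534522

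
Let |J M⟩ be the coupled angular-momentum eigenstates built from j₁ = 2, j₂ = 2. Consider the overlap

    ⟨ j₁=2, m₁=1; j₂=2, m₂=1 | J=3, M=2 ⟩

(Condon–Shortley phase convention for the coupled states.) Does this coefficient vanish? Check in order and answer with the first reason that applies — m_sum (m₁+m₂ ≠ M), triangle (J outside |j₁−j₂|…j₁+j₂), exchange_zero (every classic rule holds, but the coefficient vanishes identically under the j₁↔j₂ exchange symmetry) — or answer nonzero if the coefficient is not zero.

exchange_zero

m-sum: m₁+m₂ = 1+1 = 2, M = 2  ✓
triangle: |j₁−j₂| = 0 ≤ J = 3 ≤ j₁+j₂ = 4  ✓
exchange: j₁=j₂ and m₁=m₂, and (−1)^(j₁+j₂−J) = (−1)^1 = −1 forces ⟨j₁m₁;j₂m₂|JM⟩ = −⟨j₂m₂;j₁m₁|JM⟩ = −⟨j₁m₁;j₂m₂|JM⟩ ⇒ the coefficient vanishes identically
Racah sum check: Σ_k collapses to 0 ⇒ CG = 0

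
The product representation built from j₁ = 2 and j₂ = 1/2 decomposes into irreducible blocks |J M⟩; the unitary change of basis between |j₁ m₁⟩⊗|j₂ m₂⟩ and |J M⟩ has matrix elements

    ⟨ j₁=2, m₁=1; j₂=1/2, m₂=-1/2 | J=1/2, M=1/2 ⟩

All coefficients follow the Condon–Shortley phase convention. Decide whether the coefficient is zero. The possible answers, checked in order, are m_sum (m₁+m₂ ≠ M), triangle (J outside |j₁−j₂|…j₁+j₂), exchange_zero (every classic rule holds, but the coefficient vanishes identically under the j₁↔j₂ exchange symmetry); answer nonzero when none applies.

triangle

m-sum: m₁+m₂ = 1+(-1/2) = 1/2, M = 1/2  ✓
triangle: need |j₁−j₂| ≤ J ≤ j₁+j₂, i.e. J ∈ [3/2, 5/2]; J = 1/2 is outside ✗ ⇒ coefficient is 0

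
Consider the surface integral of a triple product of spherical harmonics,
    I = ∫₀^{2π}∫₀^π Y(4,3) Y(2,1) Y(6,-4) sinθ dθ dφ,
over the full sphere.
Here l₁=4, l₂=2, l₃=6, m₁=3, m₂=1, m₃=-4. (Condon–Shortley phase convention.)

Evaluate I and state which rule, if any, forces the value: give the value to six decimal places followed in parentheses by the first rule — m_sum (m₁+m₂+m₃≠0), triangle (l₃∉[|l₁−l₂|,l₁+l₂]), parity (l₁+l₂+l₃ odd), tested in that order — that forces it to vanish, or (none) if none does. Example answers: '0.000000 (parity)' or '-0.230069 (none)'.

0.246389 (none)

Checks pass: Σm=0; 12 even; l₃=6∈[2,6].
(2·4+1)(2·2+1)(2·6+1) = 585
Δ: 0! 8! 4! / 13! → 1/6435
sum: t=0:+1/2304 = 1/2304
3j²(4 2 6; 0 0 0) = Δ·Π!·Σ² = 5/143  (sign +1)
sum: t=0:+1/30240 = 1/30240
3j²(4 2 6; 3 1 -4) = Δ·Π!·Σ² = 16/429  (sign +1)
combine: 4πI² = 585·5/143·16/429 = 1200/1573
take √, sign +1: I = 0.24638901
No selection rule forces the value: the integral is nonzero (none).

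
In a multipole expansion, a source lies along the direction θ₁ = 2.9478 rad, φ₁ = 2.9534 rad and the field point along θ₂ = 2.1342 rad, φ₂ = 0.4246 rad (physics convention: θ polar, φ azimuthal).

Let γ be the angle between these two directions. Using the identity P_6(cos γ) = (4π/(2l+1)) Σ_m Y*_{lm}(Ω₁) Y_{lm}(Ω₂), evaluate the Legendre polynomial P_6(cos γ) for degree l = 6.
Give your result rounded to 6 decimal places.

0.282074

Expand P_6 via completeness: Σ_{m} conj(Y_{6,m}) at Ω₁ times Y_{6,m} at Ω₂ —
  m=-6: (0.00001 - 0.00002j) × (-0.14619 - 0.09873j) = -0.00000 + 0.00000j  (running Σ = -0.00000 + 0.00000j)
  m=-5: (0.00026 - 0.00035j) × (0.20250 + 0.32866j) = 0.00017 + 0.00001j  (running Σ = 0.00016 + 0.00002j)
  m=-4: (0.00344 - 0.00322j) × (-0.04958 - 0.38645j) = -0.00141 - 0.00117j  (running Σ = -0.00125 - 0.00115j)
  m=-3: (0.02928 - 0.01855j) × (-0.00846 + 0.02764j) = 0.00026 + 0.00097j  (running Σ = -0.00099 - 0.00019j)
  m=-2: (0.16025 - 0.06334j) × (-0.22289 + 0.25331j) = -0.01967 + 0.05471j  (running Σ = -0.02066 + 0.05452j)
  m=-1: (0.51319 - 0.09774j) × (0.14782 - 0.06683j) = 0.06933 - 0.04874j  (running Σ = 0.04867 + 0.00578j)
  m=0: (0.65333 + 0.00000j) × (0.29766 + 0.00000j) = 0.19447 + 0.00000j  (running Σ = 0.24314 + 0.00578j)
  m=1: (-0.51319 - 0.09774j) × (-0.14782 - 0.06683j) = 0.06933 + 0.04874j  (running Σ = 0.31247 + 0.05452j)
  m=2: (0.16025 + 0.06334j) × (-0.22289 - 0.25331j) = -0.01967 - 0.05471j  (running Σ = 0.29279 - 0.00019j)
  m=3: (-0.02928 - 0.01855j) × (0.00846 + 0.02764j) = 0.00026 - 0.00097j  (running Σ = 0.29306 - 0.00115j)
  m=4: (0.00344 + 0.00322j) × (-0.04958 + 0.38645j) = -0.00141 + 0.00117j  (running Σ = 0.29164 + 0.00002j)
  m=5: (-0.00026 - 0.00035j) × (-0.20250 + 0.32866j) = 0.00017 - 0.00001j  (running Σ = 0.29181 + 0.00000j)
  m=6: (0.00001 + 0.00002j) × (-0.14619 + 0.09873j) = -0.00000 - 0.00000j  (running Σ = 0.29181 - 0.00000j)
Σ over m = 0.29181 - 0.00000j; ×(4π/13) → 0.28207 - 0.00000j. Real part: 0.282074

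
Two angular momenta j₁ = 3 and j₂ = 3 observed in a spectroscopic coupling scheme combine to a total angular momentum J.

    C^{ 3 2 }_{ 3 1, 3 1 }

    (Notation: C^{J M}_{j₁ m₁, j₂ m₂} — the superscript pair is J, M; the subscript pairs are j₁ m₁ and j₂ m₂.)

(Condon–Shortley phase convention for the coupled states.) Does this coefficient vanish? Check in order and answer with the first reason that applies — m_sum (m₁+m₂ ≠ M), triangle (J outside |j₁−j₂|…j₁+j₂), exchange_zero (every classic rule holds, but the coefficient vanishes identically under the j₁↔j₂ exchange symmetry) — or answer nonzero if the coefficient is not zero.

m-sum: m₁+m₂ = 1+1 = 2, M = 2  ✓
triangle: |j₁−j₂| = 0 ≤ J = 3 ≤ j₁+j₂ = 6  ✓
exchange: j₁=j₂ and m₁=m₂, and (−1)^(j₁+j₂−J) = (−1)^3 = −1 forces ⟨j₁m₁;j₂m₂|JM⟩ = −⟨j₂m₂;j₁m₁|JM⟩ = −⟨j₁m₁;j₂m₂|JM⟩ ⇒ the coefficient vanishes identically
Racah sum check: Σ_k collapses to 0 ⇒ CG = 0

exchange_zero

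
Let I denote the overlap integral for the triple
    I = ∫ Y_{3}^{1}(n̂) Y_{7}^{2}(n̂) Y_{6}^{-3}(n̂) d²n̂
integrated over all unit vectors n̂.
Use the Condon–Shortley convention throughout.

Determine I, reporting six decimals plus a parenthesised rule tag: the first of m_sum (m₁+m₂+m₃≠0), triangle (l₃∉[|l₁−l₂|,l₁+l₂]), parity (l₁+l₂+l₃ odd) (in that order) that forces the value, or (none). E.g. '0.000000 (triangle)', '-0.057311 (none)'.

m-sum 0 ✓  L=16 even ✓  4≤6≤10 ✓
Π(2lᵢ+1) = 7×15×13 = 1365
triangle coeff Δ(3,7,6) = 1/2042040
Σ_t [1,3]: t=1:−1/207360 t=2:+1/57600 t=3:−1/207360 = 1/129600
(3j)²=168/12155 [(3 7 6; 0 0 0)], sign=+1
Σ_t [0,2]: t=0:+1/17418240 t=1:−1/483840 t=2:+1/241920 = 37/17418240
(3j)²=1369/136136 [(3 7 6; 1 2 -3)], sign=-1
⇒ 4πI² = 86247/454597
I = (-1)√(86247/454597/(4π)) = -0.12287224
No selection rule forces the value: the integral is nonzero (none).

-0.122872 (none)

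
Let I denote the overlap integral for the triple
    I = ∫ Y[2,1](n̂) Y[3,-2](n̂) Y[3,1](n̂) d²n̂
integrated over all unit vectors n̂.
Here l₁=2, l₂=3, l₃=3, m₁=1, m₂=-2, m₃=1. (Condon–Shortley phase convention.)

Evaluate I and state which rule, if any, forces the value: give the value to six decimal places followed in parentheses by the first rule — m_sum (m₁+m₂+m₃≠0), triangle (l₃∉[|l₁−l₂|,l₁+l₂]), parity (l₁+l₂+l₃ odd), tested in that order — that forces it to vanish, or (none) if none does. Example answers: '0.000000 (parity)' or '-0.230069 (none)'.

0.162868 (none)

Checks pass: Σm=0; 8 even; l₃=3∈[1,5].
(2·2+1)(2·3+1)(2·3+1) = 245
Δ: 2! 2! 4! / 9! → 1/3780
sum: t=0:+1/24 t=1:−1/4 t=2:+1/24 = -1/6
3j²(2 3 3; 0 0 0) = Δ·Π!·Σ² = 4/105  (sign +1)
sum: t=0:+1/12 t=1:−1/48 = 1/16
3j²(2 3 3; 1 -2 1) = Δ·Π!·Σ² = 1/28  (sign +1)
combine: 4πI² = 245·4/105·1/28 = 1/3
take √, sign +1: I = 0.16286750
No selection rule forces the value: the integral is nonzero (none).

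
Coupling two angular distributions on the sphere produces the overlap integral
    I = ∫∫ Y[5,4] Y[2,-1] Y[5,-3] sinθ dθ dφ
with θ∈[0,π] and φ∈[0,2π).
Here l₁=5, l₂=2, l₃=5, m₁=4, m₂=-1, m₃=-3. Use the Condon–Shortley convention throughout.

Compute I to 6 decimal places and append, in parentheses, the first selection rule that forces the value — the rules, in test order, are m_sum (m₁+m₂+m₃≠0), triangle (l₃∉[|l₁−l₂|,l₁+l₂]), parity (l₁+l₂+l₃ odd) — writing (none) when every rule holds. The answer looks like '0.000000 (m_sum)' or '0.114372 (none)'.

Checks pass: Σm=0; 12 even; l₃=5∈[3,7].
(2·5+1)(2·2+1)(2·5+1) = 605
Δ: 2! 8! 2! / 13! → 1/38610
sum: t=0:+1/2880 t=1:−1/576 t=2:+1/2880 = -1/960
3j²(5 2 5; 0 0 0) = Δ·Π!·Σ² = 10/429  (sign +1)
sum: t=0:+1/10080 t=1:−1/80640 = 1/11520
3j²(5 2 5; 4 -1 -3) = Δ·Π!·Σ² = 49/1430  (sign +1)
combine: 4πI² = 605·10/429·49/1430 = 245/507
take √, sign +1: I = 0.19609844
No selection rule forces the value: the integral is nonzero (none).

0.196098 (none)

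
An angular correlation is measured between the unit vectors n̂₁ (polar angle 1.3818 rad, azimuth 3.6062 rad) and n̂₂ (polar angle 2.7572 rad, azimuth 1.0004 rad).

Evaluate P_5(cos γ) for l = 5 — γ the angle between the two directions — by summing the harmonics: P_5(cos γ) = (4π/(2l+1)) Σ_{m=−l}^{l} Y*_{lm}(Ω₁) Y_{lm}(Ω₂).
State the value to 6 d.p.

Addition theorem: P_5(cos γ) = (4π/11) Σ_m Y*_{lm}(Ω₁) Y_{lm}(Ω₂), m = −5…5:
  [-5]  conj(Y_{5,-5})(Ω₁) = (0.289883, -0.309774) ; Y_{5,-5}(Ω₂) = (0.000983, 0.003298) ; Δ = (0.001307, 0.000652)
  [-4]  conj(Y_{5,-4})(Ω₁) = (-0.072799, 0.246080) ; Y_{5,-4}(Ω₂) = (0.017554, -0.020390) ; Δ = (0.003740, 0.005804)
  [-3]  conj(Y_{5,-3})(Ω₁) = (0.039376, 0.220169) ; Y_{5,-3}(Ω₂) = (-0.121644, -0.017191) ; Δ = (-0.001005, -0.027459)
  [-2]  conj(Y_{5,-2})(Ω₁) = (-0.164361, -0.220027) ; Y_{5,-2}(Ω₂) = (0.145347, 0.316918) ; Δ = (0.045841, -0.084069)
  [-1]  conj(Y_{5,-1})(Ω₁) = (-0.149620, -0.074989) ; Y_{5,-1}(Ω₂) = (0.290398, -0.452667) ; Δ = (-0.077394, 0.045951)
  [+0]  conj(Y_{5,0})(Ω₁) = (0.277015, -0.000000) ; Y_{5,0}(Ω₂) = (-0.148634, 0.000000) ; Δ = (-0.041174, 0.000000)
  [+1]  conj(Y_{5,1})(Ω₁) = (0.149620, -0.074989) ; Y_{5,1}(Ω₂) = (-0.290398, -0.452667) ; Δ = (-0.077394, -0.045951)
  [+2]  conj(Y_{5,2})(Ω₁) = (-0.164361, 0.220027) ; Y_{5,2}(Ω₂) = (0.145347, -0.316918) ; Δ = (0.045841, 0.084069)
  [+3]  conj(Y_{5,3})(Ω₁) = (-0.039376, 0.220169) ; Y_{5,3}(Ω₂) = (0.121644, -0.017191) ; Δ = (-0.001005, 0.027459)
  [+4]  conj(Y_{5,4})(Ω₁) = (-0.072799, -0.246080) ; Y_{5,4}(Ω₂) = (0.017554, 0.020390) ; Δ = (0.003740, -0.005804)
  [+5]  conj(Y_{5,5})(Ω₁) = (-0.289883, -0.309774) ; Y_{5,5}(Ω₂) = (-0.000983, 0.003298) ; Δ = (0.001307, -0.000652)
Σ over m = (-0.096198, 0.000000); ×(4π/11) → (-0.109896, 0.000000). Real part: -0.109896

-0.109896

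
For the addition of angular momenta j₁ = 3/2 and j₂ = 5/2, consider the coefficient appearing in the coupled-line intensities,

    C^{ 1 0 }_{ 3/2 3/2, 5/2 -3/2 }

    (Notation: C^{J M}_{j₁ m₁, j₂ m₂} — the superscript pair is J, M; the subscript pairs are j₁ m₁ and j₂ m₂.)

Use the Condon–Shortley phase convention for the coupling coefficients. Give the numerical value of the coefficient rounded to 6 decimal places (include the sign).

j₁+j₂−J=3  J+j₁−j₂=0  J−j₁+j₂=2  j₁+j₂+J+1=6
(j₁±m₁, j₂±m₂, J±M) = (3,0,1,4,1,1)
P² = 36/5
sum k=0..0:
  [0] +1/6 = 1/6
S = 1/6
C² = P²·S² = 1/5 ; C = +0.447214

+0.447214  (= +√(1/5))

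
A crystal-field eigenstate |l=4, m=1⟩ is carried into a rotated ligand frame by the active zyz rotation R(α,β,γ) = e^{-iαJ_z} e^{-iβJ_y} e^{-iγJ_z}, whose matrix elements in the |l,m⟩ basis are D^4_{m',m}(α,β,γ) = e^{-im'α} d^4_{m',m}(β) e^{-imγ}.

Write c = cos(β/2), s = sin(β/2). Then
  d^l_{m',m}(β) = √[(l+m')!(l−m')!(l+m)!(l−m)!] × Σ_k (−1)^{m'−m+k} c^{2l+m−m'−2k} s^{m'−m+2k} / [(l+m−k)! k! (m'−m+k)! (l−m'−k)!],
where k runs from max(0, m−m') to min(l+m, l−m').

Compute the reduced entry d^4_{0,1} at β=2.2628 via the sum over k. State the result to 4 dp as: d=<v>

d^4_{0,1}(β=2.2628) via the finite sum:
With c≡cos(β/2)=0.425393 and s≡sin(β/2)=0.905009, N=[24·24·120·6]^{1/2}=643.987578
Admissible k: 1..4 (factorial args all ≥0)
  k=1: (−1)^0·643.9876/(144)·0.4254^7·0.9050^1 = +0.010202
  k=2: (−1)^1·643.9876/(24)·0.4254^5·0.9050^3 = -0.277062
  k=3: (−1)^2·643.9876/(24)·0.4254^3·0.9050^5 = +1.254011
  k=4: (−1)^3·643.9876/(144)·0.4254^1·0.9050^7 = -0.945964
d^4_{0,1}(2.2628) = +0.010202 -0.277062 +1.254011 -0.945964 = +0.041188

d=0.0412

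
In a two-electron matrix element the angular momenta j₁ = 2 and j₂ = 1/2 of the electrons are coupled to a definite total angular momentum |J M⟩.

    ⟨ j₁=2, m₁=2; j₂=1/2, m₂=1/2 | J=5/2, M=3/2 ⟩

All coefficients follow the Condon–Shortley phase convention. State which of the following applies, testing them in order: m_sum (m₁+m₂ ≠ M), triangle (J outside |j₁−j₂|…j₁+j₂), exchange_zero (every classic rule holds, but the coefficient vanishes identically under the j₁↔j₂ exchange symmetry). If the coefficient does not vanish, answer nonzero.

m-sum: m₁+m₂ = 2+1/2 = 5/2, M = 3/2  ✗ ⇒ coefficient is 0

m_sum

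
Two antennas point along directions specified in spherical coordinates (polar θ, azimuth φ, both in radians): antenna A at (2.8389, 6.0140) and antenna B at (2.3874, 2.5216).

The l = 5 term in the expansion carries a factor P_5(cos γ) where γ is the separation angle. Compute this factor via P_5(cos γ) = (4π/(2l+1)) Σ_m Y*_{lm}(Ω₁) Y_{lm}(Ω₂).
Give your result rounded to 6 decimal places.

Expand P_5 via completeness: Σ_{m} conj(Y_{5,m}) at Ω₁ times Y_{5,m} at Ω₂ —
  m=-5: (+0.000244-0.001065i) × (+0.069786-0.002907i) = +0.000014-0.000075i  (running Σ = +0.000014-0.000075i)
  m=-4: (-0.005246+0.009739i) × (+0.185499-0.144450i) = +0.000434+0.002564i  (running Σ = +0.000448+0.002489i)
  m=-3: (+0.045609-0.047676i) × (+0.119723-0.402400i) = -0.013724-0.024061i  (running Σ = -0.013277-0.021572i)
  m=-2: (-0.213930+0.127763i) × (-0.111642-0.325077i) = +0.065416+0.055280i  (running Σ = +0.052139+0.033709i)
  m=-1: (+0.522554-0.144163i) × (+0.091254+0.065146i) = +0.057077+0.020887i  (running Σ = +0.109216+0.054595i)
  m=0: (-0.393101-0.000000i) × (+0.375639+0.000000i) = -0.147664-0.000000i  (running Σ = -0.038448+0.054595i)
  m=1: (-0.522554-0.144163i) × (-0.091254+0.065146i) = +0.057077-0.020887i  (running Σ = +0.018629+0.033709i)
  m=2: (-0.213930-0.127763i) × (-0.111642+0.325077i) = +0.065416-0.055280i  (running Σ = +0.084046-0.021572i)
  m=3: (-0.045609-0.047676i) × (-0.119723-0.402400i) = -0.013724+0.024061i  (running Σ = +0.070321+0.002489i)
  m=4: (-0.005246-0.009739i) × (+0.185499+0.144450i) = +0.000434-0.002564i  (running Σ = +0.070755-0.000075i)
  m=5: (-0.000244-0.001065i) × (-0.069786-0.002907i) = +0.000014+0.000075i  (running Σ = +0.070769+0.000000i)
Total Σ_m = +0.070769+0.000000i. Multiply by 1.142397: +0.080846+0.000000i. P_5(cos γ) = 0.080846

0.080846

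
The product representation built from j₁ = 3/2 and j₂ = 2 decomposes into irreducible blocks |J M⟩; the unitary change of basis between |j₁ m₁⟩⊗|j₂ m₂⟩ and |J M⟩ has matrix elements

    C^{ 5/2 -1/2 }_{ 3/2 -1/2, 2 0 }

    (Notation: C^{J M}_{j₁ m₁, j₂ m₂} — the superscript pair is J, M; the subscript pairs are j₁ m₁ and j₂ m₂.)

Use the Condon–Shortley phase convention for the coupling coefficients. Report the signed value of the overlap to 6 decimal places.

triangle: 1!·2!·3!/7! = 12/5040
(j±m)!: 1!·2!·2!·2!·2!·3! = 96
prefactor² = (2J+1)·Δ·N² = 48/35
  k=0: +1/(0!·1!·2!·2!·0!·1!) = 1/4
  k=1: −1/(1!·0!·1!·1!·1!·2!) = -1/2
Σ = -1/4  ⇒  CG² = 48/35·(-1/4)² = 3/35
CG = −√(3/35) = -0.292770

-0.292770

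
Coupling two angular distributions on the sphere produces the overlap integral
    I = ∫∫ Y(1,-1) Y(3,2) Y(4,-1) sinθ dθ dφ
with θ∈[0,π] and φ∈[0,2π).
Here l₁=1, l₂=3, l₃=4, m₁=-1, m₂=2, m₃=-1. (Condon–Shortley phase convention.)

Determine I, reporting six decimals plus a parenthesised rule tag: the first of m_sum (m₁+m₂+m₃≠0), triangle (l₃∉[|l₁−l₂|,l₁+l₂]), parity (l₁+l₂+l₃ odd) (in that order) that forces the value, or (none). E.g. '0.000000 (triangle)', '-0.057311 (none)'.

-0.106622 (none)

m-sum 0 ✓  L=8 even ✓  2≤4≤4 ✓
Π(2lᵢ+1) = 3×7×9 = 189
triangle coeff Δ(1,3,4) = 1/252
Σ_t [0,0]: t=0:+1/36 = 1/36
(3j)²=4/63 [(1 3 4; 0 0 0)], sign=+1
Σ_t [0,0]: t=0:+1/240 = 1/240
(3j)²=1/84 [(1 3 4; -1 2 -1)], sign=-1
⇒ 4πI² = 1/7
I = (-1)√(1/7/(4π)) = -0.10662181
No selection rule forces the value: the integral is nonzero (none).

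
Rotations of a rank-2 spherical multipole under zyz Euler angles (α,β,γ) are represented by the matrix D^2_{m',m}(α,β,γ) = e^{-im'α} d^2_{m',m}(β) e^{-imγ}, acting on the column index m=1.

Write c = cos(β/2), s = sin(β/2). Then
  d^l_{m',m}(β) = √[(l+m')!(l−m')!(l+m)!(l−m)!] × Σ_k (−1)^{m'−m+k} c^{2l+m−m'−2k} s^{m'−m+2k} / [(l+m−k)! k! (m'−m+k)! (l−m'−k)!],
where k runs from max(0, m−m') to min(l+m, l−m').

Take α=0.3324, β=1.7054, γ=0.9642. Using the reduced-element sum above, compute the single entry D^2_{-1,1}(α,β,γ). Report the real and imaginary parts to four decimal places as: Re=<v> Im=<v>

Re=0.3348 Im=-0.2450

First d^2_{-1,1}(β=1.7054), then the phase factors e^{-i(-1)α} and e^{-i(1)γ}:
Half-angle: c=0.657952, s=0.753060. N=√(1·6·6·1)=6.000000
Admissible k: 2..3 (factorial args all ≥0)
  k=2: (−1)^0·6.0000/(2)·0.6580^2·0.7531^2 = +0.736493
  k=3: (−1)^1·6.0000/(6)·0.6580^0·0.7531^4 = -0.321601
d^2_{-1,1}(1.7054) = +0.736493 -0.321601 = +0.414892
Attach z-rotation phases: D = e^{-i(-1)(0.3324)}·(+0.414892)·e^{-i(1)(0.9642)} = +0.334804-0.245035i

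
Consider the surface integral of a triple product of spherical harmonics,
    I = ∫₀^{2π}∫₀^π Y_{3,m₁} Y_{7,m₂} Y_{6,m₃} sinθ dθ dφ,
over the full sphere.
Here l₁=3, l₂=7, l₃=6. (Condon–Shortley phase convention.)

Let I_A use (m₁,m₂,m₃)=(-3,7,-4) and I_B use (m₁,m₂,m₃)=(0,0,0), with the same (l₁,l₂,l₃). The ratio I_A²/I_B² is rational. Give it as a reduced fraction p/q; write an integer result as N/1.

715/1344

Same 3,7,6: normalisation and zero-m 3j drop out of the ratio.
A: Δ: 4! 2! 10! / 17! → 1/2042040; sum: t=4:+1/174182400 = 1/174182400; 3j²(3 7 6; -3 7 -4) = Δ·Π!·Σ² = 1/136  (sign +1)
B: Δ: 4! 2! 10! / 17! → 1/2042040; sum: t=1:−1/207360 t=2:+1/57600 t=3:−1/207360 = 1/129600; 3j²(3 7 6; 0 0 0) = Δ·Π!·Σ² = 168/12155  (sign +1)
I_A²/I_B² = (1/136)/(168/12155) = 715/1344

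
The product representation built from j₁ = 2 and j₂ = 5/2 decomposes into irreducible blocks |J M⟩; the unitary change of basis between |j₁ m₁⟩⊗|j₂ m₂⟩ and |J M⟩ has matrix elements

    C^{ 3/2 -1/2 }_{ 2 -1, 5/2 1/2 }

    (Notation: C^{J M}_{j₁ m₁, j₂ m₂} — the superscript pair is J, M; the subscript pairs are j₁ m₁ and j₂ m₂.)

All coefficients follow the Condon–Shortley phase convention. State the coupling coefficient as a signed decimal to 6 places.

j₁+j₂−J=3  J+j₁−j₂=1  J−j₁+j₂=2  j₁+j₂+J+1=7
(j₁±m₁, j₂±m₂, J±M) = (1,3,3,2,1,2)
P² = 48/35
sum k=2..3:
  [2] +1/2 = 1/2
  [3] −1/12 = -1/12
S = 5/12
C² = P²·S² = 5/21 ; C = +0.487950

+0.487950  (= +√(5/21))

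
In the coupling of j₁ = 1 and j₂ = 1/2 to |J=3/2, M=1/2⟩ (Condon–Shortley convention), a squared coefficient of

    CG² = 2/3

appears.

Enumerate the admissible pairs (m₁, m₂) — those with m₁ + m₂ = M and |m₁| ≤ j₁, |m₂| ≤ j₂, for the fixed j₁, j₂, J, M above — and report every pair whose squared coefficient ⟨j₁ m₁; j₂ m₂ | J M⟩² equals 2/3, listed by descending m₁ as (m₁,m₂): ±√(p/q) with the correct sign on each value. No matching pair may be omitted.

(0,1/2): +√(2/3)

Admissible pairs with m₁+m₂ = M = 1/2: (0,1/2), (1,-1/2)
  (m₁,m₂)=(1,-1/2): CG² = 1/3, CG = +√(1/3)
  (m₁,m₂)=(0,1/2): CG² = 2/3, CG = +√(2/3)   ← matches the target
Pairs with CG² = 2/3: (0,1/2): +√(2/3)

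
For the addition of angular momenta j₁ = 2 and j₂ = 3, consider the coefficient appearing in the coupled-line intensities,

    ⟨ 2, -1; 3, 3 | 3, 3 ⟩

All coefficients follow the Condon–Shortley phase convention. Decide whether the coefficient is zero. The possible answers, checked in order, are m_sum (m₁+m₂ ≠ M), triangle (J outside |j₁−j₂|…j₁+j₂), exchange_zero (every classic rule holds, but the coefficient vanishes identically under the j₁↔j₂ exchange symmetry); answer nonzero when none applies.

m-sum: m₁+m₂ = -1+3 = 2, M = 3  ✗ ⇒ coefficient is 0

m_sum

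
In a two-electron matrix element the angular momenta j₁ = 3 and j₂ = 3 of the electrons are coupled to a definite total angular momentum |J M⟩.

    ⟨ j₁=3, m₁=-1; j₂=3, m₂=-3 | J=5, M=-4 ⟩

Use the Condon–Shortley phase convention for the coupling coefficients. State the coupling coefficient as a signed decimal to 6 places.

triangle: 1!*5!*5!/12! = 14400/479001600
(j±m)!: 2!*4!*0!*6!*1!*9! = 12541132800
prefactor² = (2J+1)*Δ*N² = 4147200
  k=0: +1/(0!*1!*4!*0!*1!*5!) = 1/2880
Σ = 1/2880  ⇒  CG² = 4147200*(1/2880)² = 1/2
CG = +√(1/2) = +0.707107

+0.707107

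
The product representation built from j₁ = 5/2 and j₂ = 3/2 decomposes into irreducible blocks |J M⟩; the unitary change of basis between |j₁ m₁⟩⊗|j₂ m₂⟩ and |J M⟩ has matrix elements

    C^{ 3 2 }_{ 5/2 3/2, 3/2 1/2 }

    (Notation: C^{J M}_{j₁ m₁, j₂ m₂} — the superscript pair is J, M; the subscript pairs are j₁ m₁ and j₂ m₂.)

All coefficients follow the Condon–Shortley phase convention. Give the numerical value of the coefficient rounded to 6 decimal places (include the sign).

+√(1/12) ≈ +0.288675

√[7·1!4!2!/8! · 4!1!2!1!5!1!] = √(48)
  +(−1)^0/∏(0,1,1,2,3,0)! = 1/12  (running 1/12)
  +(−1)^1/∏(1,0,0,1,4,1)! = -1/24  (running 1/24)
⟨..|..⟩ = √(48)·(1/24) = +0.288675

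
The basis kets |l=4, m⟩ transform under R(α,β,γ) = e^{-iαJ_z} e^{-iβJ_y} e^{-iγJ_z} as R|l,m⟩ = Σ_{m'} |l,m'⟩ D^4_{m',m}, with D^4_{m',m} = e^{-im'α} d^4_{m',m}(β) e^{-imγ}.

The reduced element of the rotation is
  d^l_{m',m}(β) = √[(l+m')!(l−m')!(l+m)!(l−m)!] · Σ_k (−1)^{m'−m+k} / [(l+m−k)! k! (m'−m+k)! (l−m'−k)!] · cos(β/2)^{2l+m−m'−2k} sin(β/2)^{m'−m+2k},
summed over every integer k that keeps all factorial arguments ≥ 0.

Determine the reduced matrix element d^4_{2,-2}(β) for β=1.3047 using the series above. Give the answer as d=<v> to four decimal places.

d^4_{2,-2}(β=1.3047) via the finite sum:
With c≡cos(β/2)=0.794659 and s≡sin(β/2)=0.607056, N=[720·2·2·720]^{1/2}=1440.000000
Admissible k: 0..2 (factorial args all ≥0)
  k=0: (−1)^4·1440.0000/(96)·0.7947^4·0.6071^4 = +0.812324
  k=1: (−1)^5·1440.0000/(120)·0.7947^2·0.6071^6 = -0.379240
  k=2: (−1)^6·1440.0000/(1440)·0.7947^0·0.6071^8 = +0.018443
d^4_{2,-2}(1.3047) = +0.812324 -0.379240 +0.018443 = +0.451527

d=0.4515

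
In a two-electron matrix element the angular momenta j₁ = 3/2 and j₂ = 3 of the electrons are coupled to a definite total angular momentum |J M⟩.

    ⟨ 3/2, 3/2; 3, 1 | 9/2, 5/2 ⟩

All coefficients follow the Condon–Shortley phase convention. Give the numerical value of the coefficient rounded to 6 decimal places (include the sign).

√[10·0!3!6!/10! · 3!0!4!2!7!2!] = √(34560)
  +(−1)^0/∏(0,0,0,4,3,2)! = 1/288  (running 1/288)
⟨..|..⟩ = √(34560)·(1/288) = +0.645497

+√(5/12) = +0.645497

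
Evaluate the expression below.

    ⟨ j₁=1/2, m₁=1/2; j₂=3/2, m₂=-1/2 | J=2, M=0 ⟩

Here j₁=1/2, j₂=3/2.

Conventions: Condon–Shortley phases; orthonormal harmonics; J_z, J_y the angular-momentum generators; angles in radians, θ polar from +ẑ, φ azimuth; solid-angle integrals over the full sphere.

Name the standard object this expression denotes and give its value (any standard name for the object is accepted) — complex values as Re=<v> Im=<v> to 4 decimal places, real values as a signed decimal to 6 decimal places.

This is a Clebsch–Gordan (vector-coupling) coefficient.
triangle: 0!×1!×3!/5! = 6/120
(j±m)!: 1!×0!×1!×2!×2!×2! = 8
prefactor² = (2J+1)×Δ×N² = 2
  k=0: +1/(0!×0!×0!×1!×1!×2!) = 1/2
Σ = 1/2  ⇒  CG² = 2×(1/2)² = 1/2
CG = +√(1/2) = +0.707107

Clebsch–Gordan coefficient, +√(1/2) ≈ +0.707107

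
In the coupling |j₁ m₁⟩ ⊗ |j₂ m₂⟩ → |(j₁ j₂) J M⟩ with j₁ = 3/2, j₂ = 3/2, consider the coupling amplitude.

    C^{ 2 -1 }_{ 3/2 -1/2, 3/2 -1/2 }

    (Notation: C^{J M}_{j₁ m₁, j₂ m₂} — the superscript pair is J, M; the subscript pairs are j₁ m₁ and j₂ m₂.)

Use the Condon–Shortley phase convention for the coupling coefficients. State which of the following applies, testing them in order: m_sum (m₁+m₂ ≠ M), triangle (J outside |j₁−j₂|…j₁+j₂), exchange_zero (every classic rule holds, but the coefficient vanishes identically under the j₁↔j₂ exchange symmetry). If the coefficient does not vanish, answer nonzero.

m-sum: m₁+m₂ = -1/2+(-1/2) = -1, M = -1  ✓
triangle: |j₁−j₂| = 0 ≤ J = 2 ≤ j₁+j₂ = 3  ✓
exchange: j₁=j₂ and m₁=m₂, and (−1)^(j₁+j₂−J) = (−1)^1 = −1 forces ⟨j₁m₁;j₂m₂|JM⟩ = −⟨j₂m₂;j₁m₁|JM⟩ = −⟨j₁m₁;j₂m₂|JM⟩ ⇒ the coefficient vanishes identically
Racah sum check: Σ_k collapses to 0 ⇒ CG = 0

exchange_zero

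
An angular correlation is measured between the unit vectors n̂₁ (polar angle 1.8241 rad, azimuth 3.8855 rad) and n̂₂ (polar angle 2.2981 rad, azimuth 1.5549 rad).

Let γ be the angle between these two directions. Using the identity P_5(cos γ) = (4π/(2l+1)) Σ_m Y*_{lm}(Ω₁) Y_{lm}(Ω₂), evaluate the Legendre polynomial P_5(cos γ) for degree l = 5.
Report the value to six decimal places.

Addition theorem: P_5(cos γ) = (4π/11) Σ_m Y*_{lm}(Ω₁) Y_{lm}(Ω₂), m = −5…5:
  m=-5: (0.330560, 0.215602) × (0.008570, -0.107593) = (0.026030, -0.033718)  (running Σ = (0.026030, -0.033718))
  m=-4: (0.318627, -0.053371) × (-0.303183, -0.019304) = (-0.097632, 0.010030)  (running Σ = (-0.071602, -0.023688))
  m=-3: (-0.083769, 0.107729) × (-0.020471, 0.428936) = (-0.044494, -0.038137)  (running Σ = (-0.116096, -0.061825))
  m=-2: (0.026776, 0.321937) × (0.204922, 0.006517) = (0.003389, 0.066147)  (running Σ = (-0.112708, 0.004322))
  m=-1: (-0.046451, -0.042748) × (-0.004127, 0.259589) = (0.011289, -0.011882)  (running Σ = (-0.101419, -0.007560))
  m=0: (-0.318062, -0.000000) × (0.282453, 0.000000) = (-0.089838, -0.000000)  (running Σ = (-0.191256, -0.007560))
  m=1: (0.046451, -0.042748) × (0.004127, 0.259589) = (0.011289, 0.011882)  (running Σ = (-0.179968, 0.004322))
  m=2: (0.026776, -0.321937) × (0.204922, -0.006517) = (0.003389, -0.066147)  (running Σ = (-0.176579, -0.061825))
  m=3: (0.083769, 0.107729) × (0.020471, 0.428936) = (-0.044494, 0.038137)  (running Σ = (-0.221073, -0.023688))
  m=4: (0.318627, 0.053371) × (-0.303183, 0.019304) = (-0.097632, -0.010030)  (running Σ = (-0.318706, -0.033718))
  m=5: (-0.330560, 0.215602) × (-0.008570, -0.107593) = (0.026030, 0.033718)  (running Σ = (-0.292675, 0.000000))
Total Σ_m = (-0.292675, 0.000000). Multiply by 1.142397: (-0.334352, 0.000000). P_5(cos γ) = -0.334352

-0.334352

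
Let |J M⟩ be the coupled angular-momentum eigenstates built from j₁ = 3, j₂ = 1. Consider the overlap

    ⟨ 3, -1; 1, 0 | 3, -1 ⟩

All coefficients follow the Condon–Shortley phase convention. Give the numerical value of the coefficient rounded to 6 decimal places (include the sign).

triangle: 1!*5!*1!/8! = 120/40320
(j±m)!: 2!*4!*1!*1!*2!*4! = 2304
prefactor² = (2J+1)*Δ*N² = 48
  k=0: +1/(0!*1!*4!*1!*1!*0!) = 1/24
  k=1: −1/(1!*0!*3!*0!*2!*1!) = -1/12
Σ = -1/24  ⇒  CG² = 48*(-1/24)² = 1/12
CG = −√(1/12) = -0.288675

-0.288675  (= −√(1/12))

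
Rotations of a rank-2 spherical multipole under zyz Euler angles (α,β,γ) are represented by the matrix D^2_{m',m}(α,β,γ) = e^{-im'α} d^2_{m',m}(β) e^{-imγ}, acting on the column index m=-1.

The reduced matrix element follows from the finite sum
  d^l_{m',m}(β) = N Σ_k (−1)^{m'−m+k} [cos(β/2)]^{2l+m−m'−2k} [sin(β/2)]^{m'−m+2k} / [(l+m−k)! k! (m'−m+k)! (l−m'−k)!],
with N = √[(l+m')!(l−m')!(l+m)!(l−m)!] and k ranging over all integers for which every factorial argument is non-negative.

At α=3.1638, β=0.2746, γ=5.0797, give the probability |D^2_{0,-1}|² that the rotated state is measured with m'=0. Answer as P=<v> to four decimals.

Split into d^2_{0,-1}(β=0.2746) × two z-phases.
c=cos(0.274600/2)=0.990589, s=sin(0.274600/2)=0.136869; N=√[2·2·1·6]=4.898979
Admissible k: 0..1 (factorial args all ≥0)
  k=0: (−1)^1·4.8990/(2)·0.9906^3·0.1369^1 = -0.325883
  k=1: (−1)^2·4.8990/(2)·0.9906^1·0.1369^3 = +0.006221
d^2_{0,-1}(0.2746) = -0.325883 +0.006221 = -0.319661
|D^2_{0,-1}|² = |d^2_{0,-1}(β)|² = (-0.319661)² = 0.102183 (the z-rotation phases have unit modulus)

P=0.1022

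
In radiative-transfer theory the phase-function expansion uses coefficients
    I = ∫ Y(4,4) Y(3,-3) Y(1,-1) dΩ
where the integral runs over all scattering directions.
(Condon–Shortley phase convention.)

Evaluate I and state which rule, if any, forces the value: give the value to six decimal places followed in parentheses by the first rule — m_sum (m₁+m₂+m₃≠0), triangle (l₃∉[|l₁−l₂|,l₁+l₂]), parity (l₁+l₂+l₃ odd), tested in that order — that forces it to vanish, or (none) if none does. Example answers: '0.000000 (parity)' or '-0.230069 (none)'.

Rules hold: Σm=0, L=8 even, 1≤1≤7.
N = 9·7·3 = 189
Δ = 6!·2!·0!/9! = 1/252
Racah Σ t=3..3: t=3:−1/36 = -1/36
⇒ 3j(4 3 1; 0 0 0)² = 4/63, sgn +1
Racah Σ t=0..0: t=0:+1/1440 = 1/1440
⇒ 3j(4 3 1; 4 -3 -1)² = 1/9, sgn +1
4πI² = N·(3j₀)²·(3jₘ)² = 4/3
I = +1·√(1.33333/4π) = 0.32573501
No selection rule forces the value: the integral is nonzero (none).

0.325735 (none)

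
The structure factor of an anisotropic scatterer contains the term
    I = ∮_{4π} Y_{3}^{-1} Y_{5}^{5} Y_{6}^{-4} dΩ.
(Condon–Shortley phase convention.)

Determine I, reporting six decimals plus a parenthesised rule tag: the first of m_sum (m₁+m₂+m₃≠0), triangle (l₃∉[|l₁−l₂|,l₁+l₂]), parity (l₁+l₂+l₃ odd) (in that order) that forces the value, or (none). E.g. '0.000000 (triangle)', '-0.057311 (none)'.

m-sum 0 ✓  L=14 even ✓  2≤6≤8 ✓
Π(2lᵢ+1) = 7×11×13 = 1001
triangle coeff Δ(3,5,6) = 1/675675
Σ_t [0,2]: t=0:+1/8640 t=1:−1/2304 t=2:+1/8640 = -7/34560
(3j)²=7/429 [(3 5 6; 0 0 0)], sign=-1
Σ_t [2,2]: t=2:+1/322560 = 1/322560
(3j)²=18/1001 [(3 5 6; -1 5 -4)], sign=+1
⇒ 4πI² = 42/143
I = (-1)√(42/143/(4π)) = -0.15288036
No selection rule forces the value: the integral is nonzero (none).

-0.152880 (none)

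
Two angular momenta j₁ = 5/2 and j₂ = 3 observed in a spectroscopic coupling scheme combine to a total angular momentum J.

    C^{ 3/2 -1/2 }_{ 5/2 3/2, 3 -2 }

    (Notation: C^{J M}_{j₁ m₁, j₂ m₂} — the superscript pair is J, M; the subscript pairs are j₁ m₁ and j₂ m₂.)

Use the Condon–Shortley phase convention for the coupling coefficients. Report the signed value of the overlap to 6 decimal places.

−√(1/21) ≈ -0.218218

j₁+j₂−J=4  J+j₁−j₂=1  J−j₁+j₂=2  j₁+j₂+J+1=8
(j₁±m₁, j₂±m₂, J±M) = (4,1,1,5,1,2)
P² = 192/7
sum k=0..1:
  [0] +1/24 = 1/24
  [1] −1/12 = -1/12
S = -1/24
C² = P²·S² = 1/21 ; C = -0.218218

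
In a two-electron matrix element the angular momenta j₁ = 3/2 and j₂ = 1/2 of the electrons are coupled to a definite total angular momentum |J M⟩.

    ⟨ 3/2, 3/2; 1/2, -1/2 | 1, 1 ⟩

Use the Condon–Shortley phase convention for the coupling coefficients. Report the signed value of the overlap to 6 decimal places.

triangle: 1!·2!·0!/4! = 2/24
(j±m)!: 3!·0!·0!·1!·2!·0! = 12
prefactor² = (2J+1)·Δ·N² = 3
  k=0: +1/(0!·1!·0!·0!·2!·0!) = 1/2
Σ = 1/2  ⇒  CG² = 3·(1/2)² = 3/4
CG = +√(3/4) = +0.866025

+√(3/4) = +0.866025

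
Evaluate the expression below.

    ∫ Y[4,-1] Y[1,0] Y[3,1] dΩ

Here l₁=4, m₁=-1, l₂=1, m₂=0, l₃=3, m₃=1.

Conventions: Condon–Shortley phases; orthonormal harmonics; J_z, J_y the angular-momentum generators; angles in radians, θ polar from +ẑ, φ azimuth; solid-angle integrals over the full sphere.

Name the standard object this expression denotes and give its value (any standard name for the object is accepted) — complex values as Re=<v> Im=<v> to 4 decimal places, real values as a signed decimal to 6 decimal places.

Gaunt coefficient, -0.238414

This is a Gaunt coefficient — the integral of a triple product of spherical harmonics over the sphere.
m-sum 0 ✓  L=8 even ✓  3≤3≤5 ✓
Π(2lᵢ+1) = 9×3×7 = 189
triangle coeff Δ(4,1,3) = 1/252
Σ_t [1,1]: t=1:−1/36 = -1/36
(3j)²=4/63 [(4 1 3; 0 0 0)], sign=+1
Σ_t [1,1]: t=1:−1/48 = -1/48
(3j)²=5/84 [(4 1 3; -1 0 1)], sign=-1
⇒ 4πI² = 5/7
I = (-1)√(5/7/(4π)) = -0.23841361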